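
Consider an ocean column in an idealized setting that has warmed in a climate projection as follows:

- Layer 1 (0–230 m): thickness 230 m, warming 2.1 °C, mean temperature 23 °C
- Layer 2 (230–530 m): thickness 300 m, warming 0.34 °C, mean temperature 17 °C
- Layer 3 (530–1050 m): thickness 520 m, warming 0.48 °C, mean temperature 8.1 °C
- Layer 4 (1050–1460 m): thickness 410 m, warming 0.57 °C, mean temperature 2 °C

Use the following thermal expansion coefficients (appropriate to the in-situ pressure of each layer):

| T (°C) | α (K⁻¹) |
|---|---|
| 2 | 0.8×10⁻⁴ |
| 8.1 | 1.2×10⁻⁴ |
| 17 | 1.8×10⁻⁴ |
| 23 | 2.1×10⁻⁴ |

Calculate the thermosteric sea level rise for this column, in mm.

168 mm of thermosteric rise

Layer 1 at 23 °C → α = 2.1×10⁻⁴ K⁻¹
Layer 2 at 17 °C → α = 1.8×10⁻⁴ K⁻¹
Layer 3 at 8.1 °C → α = 1.2×10⁻⁴ K⁻¹
Layer 4 at 2 °C → α = 0.8×10⁻⁴ K⁻¹
Layer 1: 2.1 × 2.1×10⁻⁴ × 230 = 0.10143 m
0.34 × 1.8×10⁻⁴ × 300 = 0.01836 m
Layer 3: 1.2×10⁻⁴ × 0.48 × 520 = 0.029952 m
1050–1460 m: 0.57 × 410 × 0.8×10⁻⁴ = 0.018696 m
Δh = 0.10143 + 0.01836 + 0.029952 + 0.018696 = 0.168438 m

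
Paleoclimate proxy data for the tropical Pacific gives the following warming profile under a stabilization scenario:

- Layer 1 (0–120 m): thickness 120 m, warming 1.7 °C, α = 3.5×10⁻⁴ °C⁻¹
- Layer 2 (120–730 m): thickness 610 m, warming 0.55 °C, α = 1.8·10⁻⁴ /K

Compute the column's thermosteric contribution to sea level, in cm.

3.5×10⁻⁴ × 120 × 1.7 = 0.07140 m
120–730 m: 610 × 0.55 × 1.8×10⁻⁴ = 0.06039 m
Δh = 0.07140 + 0.06039 = 0.13179 m ≈ 13.2 cm

Δh ≈ 13.2 cm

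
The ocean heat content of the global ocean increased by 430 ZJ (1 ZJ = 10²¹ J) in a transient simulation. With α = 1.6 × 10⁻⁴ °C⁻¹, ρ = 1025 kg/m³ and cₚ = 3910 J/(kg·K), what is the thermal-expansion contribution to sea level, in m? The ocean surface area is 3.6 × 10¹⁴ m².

Per unit area: Q = 430×10²¹ / (3.6×10¹⁴) ≈ 1.194×10⁹ J/m²
Δh = αQ/(ρcₚ) = 1.6×10⁻⁴ × 1.194×10⁹ / (1025 × 3910) ≈ 0.047668 m

0.048 m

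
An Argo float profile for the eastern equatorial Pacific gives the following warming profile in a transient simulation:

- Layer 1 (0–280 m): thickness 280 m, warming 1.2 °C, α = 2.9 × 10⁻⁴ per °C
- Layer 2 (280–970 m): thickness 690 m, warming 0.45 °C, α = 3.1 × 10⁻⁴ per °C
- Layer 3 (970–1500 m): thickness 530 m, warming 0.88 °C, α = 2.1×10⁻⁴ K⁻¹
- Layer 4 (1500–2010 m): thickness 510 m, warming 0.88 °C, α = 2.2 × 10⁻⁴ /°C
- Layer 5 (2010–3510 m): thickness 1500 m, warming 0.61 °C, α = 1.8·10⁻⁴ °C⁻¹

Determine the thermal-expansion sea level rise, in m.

Δh ≈ 0.555 m

1.2 × 2.9×10⁻⁴ × 280 = 0.09744 m
3.1×10⁻⁴ × 690 × 0.45 = 0.096255 m
2.1×10⁻⁴ × 530 × 0.88 = 0.097944 m
Layer 4: 510 × 0.88 × 2.2×10⁻⁴ = 0.098736 m
2010–3510 m: 0.61 × 1500 × 1.8×10⁻⁴ = 0.16470 m
Δh = 0.09744 + 0.096255 + 0.097944 + 0.098736 + 0.16470 = 0.555075 m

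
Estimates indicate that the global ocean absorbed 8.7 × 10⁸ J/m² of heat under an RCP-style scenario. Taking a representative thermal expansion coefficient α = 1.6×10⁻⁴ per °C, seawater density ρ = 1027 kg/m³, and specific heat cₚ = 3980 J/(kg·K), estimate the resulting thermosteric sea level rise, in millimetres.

Δh = αQ/(ρcₚ) = 1.6×10⁻⁴ × 8.7×10⁸ / (1027 × 3980) ≈ 0.034055 m

Δh ≈ 34.1 mm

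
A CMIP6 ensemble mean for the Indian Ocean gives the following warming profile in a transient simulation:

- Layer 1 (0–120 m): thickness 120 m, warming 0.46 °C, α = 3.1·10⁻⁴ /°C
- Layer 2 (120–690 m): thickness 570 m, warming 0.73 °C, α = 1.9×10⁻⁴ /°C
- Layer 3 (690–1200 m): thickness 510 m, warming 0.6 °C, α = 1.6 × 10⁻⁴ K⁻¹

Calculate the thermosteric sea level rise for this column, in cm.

15 cm of thermosteric rise

Layer 1: 3.1×10⁻⁴ × 120 × 0.46 = 0.017112 m
570 × 0.73 × 1.9×10⁻⁴ = 0.079059 m
690–1200 m: 1.6×10⁻⁴ × 0.6 × 510 = 0.04896 m
Δh = 0.017112 + 0.079059 + 0.04896 = 0.145131 m ≈ 15 cm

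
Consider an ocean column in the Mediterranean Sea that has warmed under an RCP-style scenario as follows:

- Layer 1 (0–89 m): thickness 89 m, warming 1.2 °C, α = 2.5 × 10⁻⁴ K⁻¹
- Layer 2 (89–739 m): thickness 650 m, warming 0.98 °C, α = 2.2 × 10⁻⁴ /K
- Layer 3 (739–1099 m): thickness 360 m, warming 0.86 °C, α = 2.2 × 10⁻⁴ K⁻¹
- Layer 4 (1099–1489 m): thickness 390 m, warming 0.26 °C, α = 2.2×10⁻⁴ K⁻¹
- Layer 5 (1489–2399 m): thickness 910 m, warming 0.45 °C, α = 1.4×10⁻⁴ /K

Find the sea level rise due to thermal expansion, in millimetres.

Δh = 310 mm

89 × 1.2 × 2.5×10⁻⁴ = 0.02670 m
89–739 m: 0.98 × 650 × 2.2×10⁻⁴ = 0.14014 m
0.86 × 2.2×10⁻⁴ × 360 = 0.068112 m
1099–1489 m: 0.26 × 390 × 2.2×10⁻⁴ = 0.022308 m
1489–2399 m: 1.4×10⁻⁴ × 910 × 0.45 = 0.05733 m
Δh = 0.02670 + 0.14014 + 0.068112 + 0.022308 + 0.05733 = 0.31459 m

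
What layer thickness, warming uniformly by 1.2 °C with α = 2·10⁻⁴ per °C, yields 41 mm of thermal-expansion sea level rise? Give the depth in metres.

H = Δh/(αΔT) = 0.041 / (2×10⁻⁴ × 1.2) ≈ 170.8 m

171 m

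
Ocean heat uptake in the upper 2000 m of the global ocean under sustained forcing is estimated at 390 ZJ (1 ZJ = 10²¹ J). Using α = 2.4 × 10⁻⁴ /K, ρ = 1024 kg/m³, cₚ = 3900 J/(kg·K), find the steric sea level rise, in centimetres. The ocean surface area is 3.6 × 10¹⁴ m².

Per unit area: Q = 390×10²¹ / (3.6×10¹⁴) ≈ 1.083×10⁹ J/m²
Δh = αQ/(ρcₚ) = 2.4×10⁻⁴ × 1.083×10⁹ / (1024 × 3900) ≈ 0.065084 m

Δh ≈ 6.51 cm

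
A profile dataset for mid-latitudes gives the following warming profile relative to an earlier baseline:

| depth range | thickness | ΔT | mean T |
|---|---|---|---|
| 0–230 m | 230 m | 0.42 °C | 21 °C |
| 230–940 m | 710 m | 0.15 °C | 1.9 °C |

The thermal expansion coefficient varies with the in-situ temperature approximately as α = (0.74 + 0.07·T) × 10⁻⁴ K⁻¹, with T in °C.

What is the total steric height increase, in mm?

30.6 mm

Layer 1: α = (0.74 + 0.07×21)×10⁻⁴ = 2.21×10⁻⁴ K⁻¹
Layer 2: α = (0.74 + 0.07×1.9)×10⁻⁴ = 0.873×10⁻⁴ K⁻¹
2.21×10⁻⁴ × 0.42 × 230 = 0.0213486 m
230–940 m: 0.15 × 710 × 0.873×10⁻⁴ = 0.00929745 m
Δh = 0.0213486 + 0.00929745 = 0.03064605 m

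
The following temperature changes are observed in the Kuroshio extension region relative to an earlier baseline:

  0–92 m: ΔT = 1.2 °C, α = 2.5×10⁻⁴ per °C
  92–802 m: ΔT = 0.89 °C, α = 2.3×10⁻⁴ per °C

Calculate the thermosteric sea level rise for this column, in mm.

0–92 m: 92 × 1.2 × 2.5×10⁻⁴ = 0.02760 m
710 × 0.89 × 2.3×10⁻⁴ = 0.145337 m
Δh = 0.02760 + 0.145337 = 0.172937 m

Δh = 173 mm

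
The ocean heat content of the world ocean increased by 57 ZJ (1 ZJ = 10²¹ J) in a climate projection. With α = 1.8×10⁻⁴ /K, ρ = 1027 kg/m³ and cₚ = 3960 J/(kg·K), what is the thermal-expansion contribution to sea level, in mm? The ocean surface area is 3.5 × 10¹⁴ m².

Per unit area: Q = 57×10²¹ / (3.5×10¹⁴) ≈ 1.629×10⁸ J/m²
Δh = αQ/(ρcₚ) = 1.8×10⁻⁴ × 1.629×10⁸ / (1027 × 3960) ≈ 0.0072099 m

Δh = 7.21 mm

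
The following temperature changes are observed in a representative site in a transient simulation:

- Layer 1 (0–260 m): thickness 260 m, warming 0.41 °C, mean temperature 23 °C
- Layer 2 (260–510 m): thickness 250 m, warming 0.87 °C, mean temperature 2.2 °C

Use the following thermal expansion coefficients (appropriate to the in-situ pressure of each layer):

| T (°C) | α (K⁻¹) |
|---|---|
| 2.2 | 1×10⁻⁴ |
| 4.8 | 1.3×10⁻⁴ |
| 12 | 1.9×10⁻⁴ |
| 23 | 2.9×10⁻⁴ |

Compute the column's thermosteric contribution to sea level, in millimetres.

Δh ≈ 53 mm

Layer 1 at 23 °C → α = 2.9×10⁻⁴ K⁻¹
Layer 2 at 2.2 °C → α = 1×10⁻⁴ K⁻¹
0.41 × 260 × 2.9×10⁻⁴ = 0.030914 m
1×10⁻⁴ × 250 × 0.87 = 0.02175 m
Δh = 0.030914 + 0.02175 = 0.052664 m ≈ 53 mm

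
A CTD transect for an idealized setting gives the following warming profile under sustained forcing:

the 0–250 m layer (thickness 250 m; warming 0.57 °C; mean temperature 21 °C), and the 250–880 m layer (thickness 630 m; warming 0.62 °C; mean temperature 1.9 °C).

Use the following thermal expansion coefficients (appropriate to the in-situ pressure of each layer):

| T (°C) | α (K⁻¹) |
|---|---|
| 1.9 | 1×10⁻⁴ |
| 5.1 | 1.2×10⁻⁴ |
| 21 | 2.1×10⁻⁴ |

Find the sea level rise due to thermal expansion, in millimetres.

Δh ≈ 69.0 mm

Layer 1 at 21 °C → α = 2.1×10⁻⁴ K⁻¹
Layer 2 at 1.9 °C → α = 1×10⁻⁴ K⁻¹
0.57 × 2.1×10⁻⁴ × 250 = 0.029925 m
Layer 2: 630 × 1×10⁻⁴ × 0.62 = 0.03906 m
Δh = 0.029925 + 0.03906 = 0.068985 m ≈ 69.0 mm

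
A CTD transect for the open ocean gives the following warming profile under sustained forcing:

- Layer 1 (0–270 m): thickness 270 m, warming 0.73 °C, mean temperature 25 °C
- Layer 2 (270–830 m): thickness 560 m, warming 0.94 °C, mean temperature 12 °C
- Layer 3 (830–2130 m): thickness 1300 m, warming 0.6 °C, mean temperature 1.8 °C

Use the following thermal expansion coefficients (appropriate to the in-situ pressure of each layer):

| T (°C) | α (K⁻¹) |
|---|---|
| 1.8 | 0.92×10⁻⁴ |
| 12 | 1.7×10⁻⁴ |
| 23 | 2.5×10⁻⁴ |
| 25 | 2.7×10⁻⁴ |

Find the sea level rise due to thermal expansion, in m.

Layer 1 at 25 °C → α = 2.7×10⁻⁴ K⁻¹
Layer 2 at 12 °C → α = 1.7×10⁻⁴ K⁻¹
Layer 3 at 1.8 °C → α = 0.92×10⁻⁴ K⁻¹
Layer 1: 0.73 × 270 × 2.7×10⁻⁴ = 0.053217 m
270–830 m: 560 × 1.7×10⁻⁴ × 0.94 = 0.089488 m
Layer 3: 1300 × 0.6 × 0.92×10⁻⁴ = 0.07176 m
Δh = 0.053217 + 0.089488 + 0.07176 = 0.214465 m ≈ 0.214 m

about 0.214 m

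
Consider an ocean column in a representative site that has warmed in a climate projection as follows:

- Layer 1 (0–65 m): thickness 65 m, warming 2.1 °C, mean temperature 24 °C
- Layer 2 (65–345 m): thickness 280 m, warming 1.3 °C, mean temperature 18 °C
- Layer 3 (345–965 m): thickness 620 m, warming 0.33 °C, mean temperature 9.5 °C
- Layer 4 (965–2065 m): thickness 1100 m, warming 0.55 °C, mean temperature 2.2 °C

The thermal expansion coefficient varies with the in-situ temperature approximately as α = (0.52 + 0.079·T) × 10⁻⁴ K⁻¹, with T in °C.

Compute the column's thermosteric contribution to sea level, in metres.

Δh = 0.17 m

Layer 1: α = (0.52 + 0.079×24)×10⁻⁴ = 2.416×10⁻⁴ K⁻¹
Layer 2: α = (0.52 + 0.079×18)×10⁻⁴ = 1.942×10⁻⁴ K⁻¹
Layer 3: α = (0.52 + 0.079×9.5)×10⁻⁴ = 1.2705×10⁻⁴ K⁻¹
Layer 4: α = (0.52 + 0.079×2.2)×10⁻⁴ = 0.6938×10⁻⁴ K⁻¹
2.1 × 2.416×10⁻⁴ × 65 = 0.0329784 m
280 × 1.942×10⁻⁴ × 1.3 = 0.0706888 m
0.33 × 1.2705×10⁻⁴ × 620 = 0.02599443 m
Layer 4: 0.55 × 0.6938×10⁻⁴ × 1100 = 0.0419749 m
Δh = 0.0329784 + 0.0706888 + 0.02599443 + 0.0419749 = 0.17163653 m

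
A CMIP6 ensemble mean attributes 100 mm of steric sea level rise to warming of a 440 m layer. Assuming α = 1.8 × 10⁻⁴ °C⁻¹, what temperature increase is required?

ΔT ≈ 1.26 K

ΔT = Δh/(αH) = 0.1 / (1.8×10⁻⁴ × 440) ≈ 1.263 K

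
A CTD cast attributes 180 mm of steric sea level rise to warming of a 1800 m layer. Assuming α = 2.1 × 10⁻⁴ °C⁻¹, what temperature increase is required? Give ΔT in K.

ΔT = Δh/(αH) = 0.18 / (2.1×10⁻⁴ × 1800) ≈ 0.4762 K

ΔT ≈ 0.48 K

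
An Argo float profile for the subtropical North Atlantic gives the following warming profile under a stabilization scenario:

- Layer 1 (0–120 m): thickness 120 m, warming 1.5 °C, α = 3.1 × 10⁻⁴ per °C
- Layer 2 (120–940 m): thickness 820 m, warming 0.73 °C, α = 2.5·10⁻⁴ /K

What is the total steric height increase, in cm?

1.5 × 3.1×10⁻⁴ × 120 = 0.05580 m
120–940 m: 820 × 0.73 × 2.5×10⁻⁴ = 0.14965 m
Δh = 0.05580 + 0.14965 = 0.20545 m

20.5 cm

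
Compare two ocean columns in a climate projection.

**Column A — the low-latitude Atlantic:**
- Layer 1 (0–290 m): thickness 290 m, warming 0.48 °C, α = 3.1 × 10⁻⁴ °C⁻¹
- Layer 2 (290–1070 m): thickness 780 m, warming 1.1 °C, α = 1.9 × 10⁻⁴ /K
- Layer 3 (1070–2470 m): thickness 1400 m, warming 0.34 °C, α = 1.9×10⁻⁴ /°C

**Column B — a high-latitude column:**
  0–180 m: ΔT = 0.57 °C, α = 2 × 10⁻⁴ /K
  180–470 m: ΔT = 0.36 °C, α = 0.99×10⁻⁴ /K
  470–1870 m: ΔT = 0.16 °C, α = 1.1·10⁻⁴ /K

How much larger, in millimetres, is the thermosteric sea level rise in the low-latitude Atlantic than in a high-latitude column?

A 0–290 m: 0.48 × 3.1×10⁻⁴ × 290 = 0.043152 m
A 780 × 1.9×10⁻⁴ × 1.1 = 0.16302 m
A Layer 3: 1.9×10⁻⁴ × 1400 × 0.34 = 0.09044 m
A total: 0.296612 m
B 2×10⁻⁴ × 0.57 × 180 = 0.02052 m
B 180–470 m: 0.36 × 0.99×10⁻⁴ × 290 = 0.0103356 m
B 0.16 × 1400 × 1.1×10⁻⁴ = 0.02464 m
B total: 0.0554956 m
Difference: 0.296612 − 0.0554956 = 0.2411164 m

240 mm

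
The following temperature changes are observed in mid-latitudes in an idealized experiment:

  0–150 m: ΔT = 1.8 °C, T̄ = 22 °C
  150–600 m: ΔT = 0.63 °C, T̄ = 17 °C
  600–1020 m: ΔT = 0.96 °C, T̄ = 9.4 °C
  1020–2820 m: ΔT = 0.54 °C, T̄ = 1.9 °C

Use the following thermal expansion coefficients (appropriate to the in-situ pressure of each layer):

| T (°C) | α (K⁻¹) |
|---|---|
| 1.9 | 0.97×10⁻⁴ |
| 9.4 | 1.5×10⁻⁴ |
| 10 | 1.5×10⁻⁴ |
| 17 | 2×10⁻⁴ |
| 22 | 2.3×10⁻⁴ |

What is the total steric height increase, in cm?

Layer 1 at 22 °C → α = 2.3×10⁻⁴ K⁻¹
Layer 2 at 17 °C → α = 2×10⁻⁴ K⁻¹
Layer 3 at 9.4 °C → α = 1.5×10⁻⁴ K⁻¹
Layer 4 at 1.9 °C → α = 0.97×10⁻⁴ K⁻¹
0–150 m: 150 × 1.8 × 2.3×10⁻⁴ = 0.06210 m
2×10⁻⁴ × 0.63 × 450 = 0.05670 m
1.5×10⁻⁴ × 420 × 0.96 = 0.06048 m
Layer 4: 0.54 × 0.97×10⁻⁴ × 1800 = 0.094284 m
Δh = 0.06210 + 0.05670 + 0.06048 + 0.094284 = 0.273564 m

Δh ≈ 27.4 cm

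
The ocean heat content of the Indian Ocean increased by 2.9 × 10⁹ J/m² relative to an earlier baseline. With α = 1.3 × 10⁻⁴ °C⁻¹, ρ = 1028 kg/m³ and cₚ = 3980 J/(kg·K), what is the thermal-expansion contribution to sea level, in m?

0.0921 m of thermosteric rise

Δh = αQ/(ρcₚ) = 1.3×10⁻⁴ × 2.9×10⁹ / (1028 × 3980) ≈ 0.092144 m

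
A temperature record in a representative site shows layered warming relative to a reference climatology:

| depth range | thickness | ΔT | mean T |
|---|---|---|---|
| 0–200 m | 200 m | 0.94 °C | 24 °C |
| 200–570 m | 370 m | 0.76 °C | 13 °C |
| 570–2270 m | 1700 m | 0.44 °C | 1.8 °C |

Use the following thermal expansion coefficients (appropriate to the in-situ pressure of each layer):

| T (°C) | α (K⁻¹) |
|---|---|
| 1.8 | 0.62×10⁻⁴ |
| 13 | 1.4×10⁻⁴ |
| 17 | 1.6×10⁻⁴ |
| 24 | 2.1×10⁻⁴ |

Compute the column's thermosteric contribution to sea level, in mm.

Layer 1 at 24 °C → α = 2.1×10⁻⁴ K⁻¹
Layer 2 at 13 °C → α = 1.4×10⁻⁴ K⁻¹
Layer 3 at 1.8 °C → α = 0.62×10⁻⁴ K⁻¹
Layer 1: 200 × 0.94 × 2.1×10⁻⁴ = 0.03948 m
Layer 2: 370 × 0.76 × 1.4×10⁻⁴ = 0.039368 m
0.44 × 1700 × 0.62×10⁻⁴ = 0.046376 m
Δh = 0.03948 + 0.039368 + 0.046376 = 0.125224 m

about 130 mm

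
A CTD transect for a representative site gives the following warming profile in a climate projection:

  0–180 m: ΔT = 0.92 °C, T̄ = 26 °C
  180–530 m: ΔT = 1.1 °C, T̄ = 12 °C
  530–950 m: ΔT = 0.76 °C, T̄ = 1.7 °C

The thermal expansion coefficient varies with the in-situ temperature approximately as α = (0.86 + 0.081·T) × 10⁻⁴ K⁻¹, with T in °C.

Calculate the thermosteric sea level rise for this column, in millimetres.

Layer 1: α = (0.86 + 0.081×26)×10⁻⁴ = 2.966×10⁻⁴ K⁻¹
Layer 2: α = (0.86 + 0.081×12)×10⁻⁴ = 1.832×10⁻⁴ K⁻¹
Layer 3: α = (0.86 + 0.081×1.7)×10⁻⁴ = 0.9977×10⁻⁴ K⁻¹
Layer 1: 2.966×10⁻⁴ × 180 × 0.92 = 0.04911696 m
180–530 m: 350 × 1.1 × 1.832×10⁻⁴ = 0.070532 m
530–950 m: 0.76 × 0.9977×10⁻⁴ × 420 = 0.031846584 m
Δh = 0.04911696 + 0.070532 + 0.031846584 = 0.151495544 m

about 150 mm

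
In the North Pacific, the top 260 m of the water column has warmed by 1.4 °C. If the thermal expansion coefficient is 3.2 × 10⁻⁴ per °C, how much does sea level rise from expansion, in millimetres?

Δh = αΔT·H = 3.2×10⁻⁴ × 1.4 × 260 = 0.11648 m

about 116 mm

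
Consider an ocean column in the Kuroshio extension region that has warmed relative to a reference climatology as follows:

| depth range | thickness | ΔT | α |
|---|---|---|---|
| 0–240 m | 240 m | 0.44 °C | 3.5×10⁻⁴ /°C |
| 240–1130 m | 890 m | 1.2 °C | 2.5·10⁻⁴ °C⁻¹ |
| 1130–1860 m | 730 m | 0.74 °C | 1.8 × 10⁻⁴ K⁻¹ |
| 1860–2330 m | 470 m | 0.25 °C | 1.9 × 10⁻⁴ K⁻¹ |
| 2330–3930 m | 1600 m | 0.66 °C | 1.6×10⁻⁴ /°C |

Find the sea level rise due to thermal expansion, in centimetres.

240 × 0.44 × 3.5×10⁻⁴ = 0.03696 m
Layer 2: 2.5×10⁻⁴ × 890 × 1.2 = 0.26700 m
730 × 0.74 × 1.8×10⁻⁴ = 0.097236 m
Layer 4: 0.25 × 1.9×10⁻⁴ × 470 = 0.022325 m
2330–3930 m: 0.66 × 1600 × 1.6×10⁻⁴ = 0.16896 m
Δh = 0.03696 + 0.26700 + 0.097236 + 0.022325 + 0.16896 = 0.592481 m

59.2 cm of thermosteric rise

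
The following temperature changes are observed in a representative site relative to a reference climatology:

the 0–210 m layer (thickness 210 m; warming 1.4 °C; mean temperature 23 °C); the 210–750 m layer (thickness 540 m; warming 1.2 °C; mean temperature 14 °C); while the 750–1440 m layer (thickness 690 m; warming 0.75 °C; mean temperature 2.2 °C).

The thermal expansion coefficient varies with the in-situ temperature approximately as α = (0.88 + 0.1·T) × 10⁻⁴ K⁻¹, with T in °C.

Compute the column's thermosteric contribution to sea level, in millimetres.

Δh = 298 mm

Layer 1: α = (0.88 + 0.1×23)×10⁻⁴ = 3.18×10⁻⁴ K⁻¹
Layer 2: α = (0.88 + 0.1×14)×10⁻⁴ = 2.28×10⁻⁴ K⁻¹
Layer 3: α = (0.88 + 0.1×2.2)×10⁻⁴ = 1.1×10⁻⁴ K⁻¹
0–210 m: 1.4 × 210 × 3.18×10⁻⁴ = 0.093492 m
210–750 m: 1.2 × 540 × 2.28×10⁻⁴ = 0.147744 m
750–1440 m: 0.75 × 1.1×10⁻⁴ × 690 = 0.056925 m
Δh = 0.093492 + 0.147744 + 0.056925 = 0.298161 m ≈ 298 mm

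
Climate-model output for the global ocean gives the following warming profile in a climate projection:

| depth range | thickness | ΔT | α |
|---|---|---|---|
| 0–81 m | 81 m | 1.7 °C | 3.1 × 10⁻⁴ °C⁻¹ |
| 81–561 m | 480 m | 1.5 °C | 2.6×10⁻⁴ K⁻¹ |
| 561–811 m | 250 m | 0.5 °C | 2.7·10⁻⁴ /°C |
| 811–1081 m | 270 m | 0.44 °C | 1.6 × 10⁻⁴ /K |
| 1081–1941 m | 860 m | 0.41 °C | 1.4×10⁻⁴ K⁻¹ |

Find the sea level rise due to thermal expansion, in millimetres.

332 mm of thermosteric rise

Layer 1: 3.1×10⁻⁴ × 81 × 1.7 = 0.042687 m
1.5 × 2.6×10⁻⁴ × 480 = 0.18720 m
250 × 2.7×10⁻⁴ × 0.5 = 0.03375 m
811–1081 m: 0.44 × 270 × 1.6×10⁻⁴ = 0.019008 m
1081–1941 m: 1.4×10⁻⁴ × 0.41 × 860 = 0.049364 m
Δh = 0.042687 + 0.18720 + 0.03375 + 0.019008 + 0.049364 = 0.332009 m ≈ 332 mm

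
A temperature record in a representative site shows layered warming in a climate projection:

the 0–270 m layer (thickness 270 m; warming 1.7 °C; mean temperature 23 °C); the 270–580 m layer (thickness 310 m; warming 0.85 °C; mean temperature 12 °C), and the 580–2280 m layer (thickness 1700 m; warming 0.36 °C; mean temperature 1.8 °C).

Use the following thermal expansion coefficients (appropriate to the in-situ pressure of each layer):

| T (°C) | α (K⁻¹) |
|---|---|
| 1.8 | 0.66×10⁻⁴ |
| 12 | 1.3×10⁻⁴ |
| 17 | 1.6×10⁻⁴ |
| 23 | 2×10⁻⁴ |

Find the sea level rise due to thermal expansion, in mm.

Layer 1 at 23 °C → α = 2×10⁻⁴ K⁻¹
Layer 2 at 12 °C → α = 1.3×10⁻⁴ K⁻¹
Layer 3 at 1.8 °C → α = 0.66×10⁻⁴ K⁻¹
270 × 1.7 × 2×10⁻⁴ = 0.09180 m
270–580 m: 1.3×10⁻⁴ × 0.85 × 310 = 0.034255 m
1700 × 0.66×10⁻⁴ × 0.36 = 0.040392 m
Δh = 0.09180 + 0.034255 + 0.040392 = 0.166447 m

166 mm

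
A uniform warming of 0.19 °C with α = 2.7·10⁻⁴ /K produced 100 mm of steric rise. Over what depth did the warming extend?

H = Δh/(αΔT) = 0.1 / (2.7×10⁻⁴ × 0.19) ≈ 1949 m

about 1950 m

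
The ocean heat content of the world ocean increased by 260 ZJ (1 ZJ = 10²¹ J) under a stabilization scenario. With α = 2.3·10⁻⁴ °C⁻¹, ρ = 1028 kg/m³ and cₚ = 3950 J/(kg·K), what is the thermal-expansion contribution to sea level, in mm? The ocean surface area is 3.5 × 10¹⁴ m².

Δh ≈ 42 mm

Per unit area: Q = 260×10²¹ / (3.5×10¹⁴) ≈ 7.429×10⁸ J/m²
Δh = αQ/(ρcₚ) = 2.3×10⁻⁴ × 7.429×10⁸ / (1028 × 3950) ≈ 0.042079 m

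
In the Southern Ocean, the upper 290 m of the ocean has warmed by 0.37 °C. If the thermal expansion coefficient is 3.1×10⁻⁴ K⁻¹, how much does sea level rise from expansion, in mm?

about 33.3 mm

Δh = αΔT·H = 3.1×10⁻⁴ × 0.37 × 290 = 0.033263 m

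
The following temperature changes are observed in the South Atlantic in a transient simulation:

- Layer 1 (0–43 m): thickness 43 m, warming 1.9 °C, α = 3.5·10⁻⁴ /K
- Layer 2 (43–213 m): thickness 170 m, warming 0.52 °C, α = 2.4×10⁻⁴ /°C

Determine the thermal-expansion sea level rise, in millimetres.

Δh ≈ 49.8 mm

0–43 m: 3.5×10⁻⁴ × 1.9 × 43 = 0.028595 m
Layer 2: 2.4×10⁻⁴ × 0.52 × 170 = 0.021216 m
Δh = 0.028595 + 0.021216 = 0.049811 m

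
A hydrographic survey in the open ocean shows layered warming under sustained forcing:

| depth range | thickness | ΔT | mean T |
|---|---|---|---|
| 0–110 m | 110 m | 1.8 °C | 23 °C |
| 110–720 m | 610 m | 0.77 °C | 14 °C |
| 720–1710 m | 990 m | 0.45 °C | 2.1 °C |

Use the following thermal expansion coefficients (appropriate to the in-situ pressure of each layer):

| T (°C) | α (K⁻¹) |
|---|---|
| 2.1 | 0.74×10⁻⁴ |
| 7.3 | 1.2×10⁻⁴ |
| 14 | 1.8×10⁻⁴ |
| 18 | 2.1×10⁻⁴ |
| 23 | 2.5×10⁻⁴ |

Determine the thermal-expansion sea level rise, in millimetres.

167 mm

Layer 1 at 23 °C → α = 2.5×10⁻⁴ K⁻¹
Layer 2 at 14 °C → α = 1.8×10⁻⁴ K⁻¹
Layer 3 at 2.1 °C → α = 0.74×10⁻⁴ K⁻¹
2.5×10⁻⁴ × 110 × 1.8 = 0.04950 m
610 × 1.8×10⁻⁴ × 0.77 = 0.084546 m
0.74×10⁻⁴ × 0.45 × 990 = 0.032967 m
Δh = 0.04950 + 0.084546 + 0.032967 = 0.167013 m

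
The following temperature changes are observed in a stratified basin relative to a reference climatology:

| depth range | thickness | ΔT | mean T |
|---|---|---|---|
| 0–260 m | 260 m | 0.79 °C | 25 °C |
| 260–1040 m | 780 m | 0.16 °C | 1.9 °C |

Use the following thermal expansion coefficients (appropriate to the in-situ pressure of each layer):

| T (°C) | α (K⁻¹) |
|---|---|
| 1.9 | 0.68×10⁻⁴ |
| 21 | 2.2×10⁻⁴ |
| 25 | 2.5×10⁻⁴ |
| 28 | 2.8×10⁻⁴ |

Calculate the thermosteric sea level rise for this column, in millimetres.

59.8 mm

Layer 1 at 25 °C → α = 2.5×10⁻⁴ K⁻¹
Layer 2 at 1.9 °C → α = 0.68×10⁻⁴ K⁻¹
0–260 m: 260 × 0.79 × 2.5×10⁻⁴ = 0.05135 m
780 × 0.68×10⁻⁴ × 0.16 = 0.0084864 m
Δh = 0.05135 + 0.0084864 = 0.0598364 m ≈ 59.8 mm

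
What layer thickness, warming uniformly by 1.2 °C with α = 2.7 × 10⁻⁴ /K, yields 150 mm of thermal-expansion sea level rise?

H = Δh/(αΔT) = 0.15 / (2.7×10⁻⁴ × 1.2) ≈ 463.0 m

H ≈ 463 m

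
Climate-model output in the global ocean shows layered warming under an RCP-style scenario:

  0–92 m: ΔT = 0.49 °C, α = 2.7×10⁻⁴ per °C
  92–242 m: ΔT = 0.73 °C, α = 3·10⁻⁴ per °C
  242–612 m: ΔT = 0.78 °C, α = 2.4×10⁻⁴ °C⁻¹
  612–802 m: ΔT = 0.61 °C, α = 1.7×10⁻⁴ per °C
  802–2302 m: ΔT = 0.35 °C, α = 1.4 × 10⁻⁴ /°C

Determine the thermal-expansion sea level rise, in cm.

92 × 2.7×10⁻⁴ × 0.49 = 0.0121716 m
Layer 2: 0.73 × 150 × 3×10⁻⁴ = 0.03285 m
Layer 3: 370 × 0.78 × 2.4×10⁻⁴ = 0.069264 m
612–802 m: 1.7×10⁻⁴ × 0.61 × 190 = 0.019703 m
Layer 5: 1.4×10⁻⁴ × 1500 × 0.35 = 0.07350 m
Δh = 0.0121716 + 0.03285 + 0.069264 + 0.019703 + 0.07350 = 0.2074886 m

21 cm of thermosteric rise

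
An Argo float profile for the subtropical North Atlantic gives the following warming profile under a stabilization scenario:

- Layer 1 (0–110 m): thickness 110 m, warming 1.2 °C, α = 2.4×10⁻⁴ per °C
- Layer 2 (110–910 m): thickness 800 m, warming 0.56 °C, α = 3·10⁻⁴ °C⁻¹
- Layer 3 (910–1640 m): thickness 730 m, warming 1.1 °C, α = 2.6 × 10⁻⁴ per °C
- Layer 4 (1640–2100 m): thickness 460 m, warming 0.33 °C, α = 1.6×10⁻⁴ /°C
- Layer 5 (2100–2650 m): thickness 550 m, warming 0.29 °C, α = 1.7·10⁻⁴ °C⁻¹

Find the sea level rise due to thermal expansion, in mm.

110 × 2.4×10⁻⁴ × 1.2 = 0.03168 m
110–910 m: 3×10⁻⁴ × 800 × 0.56 = 0.13440 m
730 × 1.1 × 2.6×10⁻⁴ = 0.20878 m
Layer 4: 0.33 × 1.6×10⁻⁴ × 460 = 0.024288 m
Layer 5: 0.29 × 1.7×10⁻⁴ × 550 = 0.027115 m
Δh = 0.03168 + 0.13440 + 0.20878 + 0.024288 + 0.027115 = 0.426263 m

430 mm of thermosteric rise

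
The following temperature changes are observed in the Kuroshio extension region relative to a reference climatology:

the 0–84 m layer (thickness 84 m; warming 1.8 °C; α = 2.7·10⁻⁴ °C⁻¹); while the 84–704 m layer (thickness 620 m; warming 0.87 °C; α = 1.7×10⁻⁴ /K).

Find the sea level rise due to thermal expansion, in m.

0.133 m of thermosteric rise

1.8 × 2.7×10⁻⁴ × 84 = 0.040824 m
84–704 m: 0.87 × 1.7×10⁻⁴ × 620 = 0.091698 m
Δh = 0.040824 + 0.091698 = 0.132522 m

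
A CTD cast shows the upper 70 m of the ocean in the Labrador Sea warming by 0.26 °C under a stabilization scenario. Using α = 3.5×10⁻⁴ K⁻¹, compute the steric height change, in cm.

about 0.637 cm

Δh = αΔT·H = 3.5×10⁻⁴ × 0.26 × 70 = 0.00637 m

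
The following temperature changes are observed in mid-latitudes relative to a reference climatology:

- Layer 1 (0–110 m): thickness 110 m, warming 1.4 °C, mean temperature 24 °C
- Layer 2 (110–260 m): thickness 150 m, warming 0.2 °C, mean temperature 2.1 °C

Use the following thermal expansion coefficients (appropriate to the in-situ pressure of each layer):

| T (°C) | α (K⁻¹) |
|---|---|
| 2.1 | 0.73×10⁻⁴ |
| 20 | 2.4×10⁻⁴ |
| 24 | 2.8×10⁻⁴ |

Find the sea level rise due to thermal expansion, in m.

0.0453 m of thermosteric rise

Layer 1 at 24 °C → α = 2.8×10⁻⁴ K⁻¹
Layer 2 at 2.1 °C → α = 0.73×10⁻⁴ K⁻¹
1.4 × 110 × 2.8×10⁻⁴ = 0.04312 m
150 × 0.2 × 0.73×10⁻⁴ = 0.00219 m
Δh = 0.04312 + 0.00219 = 0.04531 m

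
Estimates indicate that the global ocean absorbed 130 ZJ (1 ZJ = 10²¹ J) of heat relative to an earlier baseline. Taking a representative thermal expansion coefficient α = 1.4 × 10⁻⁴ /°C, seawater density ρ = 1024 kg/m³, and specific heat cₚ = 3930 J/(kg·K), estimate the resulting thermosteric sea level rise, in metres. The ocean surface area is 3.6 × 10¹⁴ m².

Per unit area: Q = 130×10²¹ / (3.6×10¹⁴) ≈ 3.611×10⁸ J/m²
Δh = αQ/(ρcₚ) = 1.4×10⁻⁴ × 3.611×10⁸ / (1024 × 3930) ≈ 0.012562 m

0.013 m of thermosteric rise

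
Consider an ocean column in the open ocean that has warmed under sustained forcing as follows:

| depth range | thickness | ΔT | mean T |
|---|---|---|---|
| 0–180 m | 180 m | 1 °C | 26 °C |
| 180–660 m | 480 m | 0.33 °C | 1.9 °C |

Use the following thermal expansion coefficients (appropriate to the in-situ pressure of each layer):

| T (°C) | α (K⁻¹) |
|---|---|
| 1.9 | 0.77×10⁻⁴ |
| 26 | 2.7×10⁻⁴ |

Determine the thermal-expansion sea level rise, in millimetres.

Layer 1 at 26 °C → α = 2.7×10⁻⁴ K⁻¹
Layer 2 at 1.9 °C → α = 0.77×10⁻⁴ K⁻¹
0–180 m: 2.7×10⁻⁴ × 1 × 180 = 0.04860 m
Layer 2: 0.77×10⁻⁴ × 0.33 × 480 = 0.0121968 m
Δh = 0.04860 + 0.0121968 = 0.0607968 m ≈ 60.8 mm

Δh ≈ 60.8 mm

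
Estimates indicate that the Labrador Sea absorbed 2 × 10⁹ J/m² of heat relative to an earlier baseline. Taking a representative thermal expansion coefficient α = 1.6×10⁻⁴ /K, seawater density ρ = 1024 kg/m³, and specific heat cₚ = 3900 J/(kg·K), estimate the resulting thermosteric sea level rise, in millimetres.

Δh = αQ/(ρcₚ) = 1.6×10⁻⁴ × 2×10⁹ / (1024 × 3900) ≈ 0.080128 m

80.1 mm of thermosteric rise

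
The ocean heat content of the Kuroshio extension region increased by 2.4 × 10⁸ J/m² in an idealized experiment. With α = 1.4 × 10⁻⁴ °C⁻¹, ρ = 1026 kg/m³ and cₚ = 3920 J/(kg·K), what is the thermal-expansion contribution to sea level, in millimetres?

Δh = 8.35 mm

Δh = αQ/(ρcₚ) = 1.4×10⁻⁴ × 2.4×10⁸ / (1026 × 3920) ≈ 0.0083542 m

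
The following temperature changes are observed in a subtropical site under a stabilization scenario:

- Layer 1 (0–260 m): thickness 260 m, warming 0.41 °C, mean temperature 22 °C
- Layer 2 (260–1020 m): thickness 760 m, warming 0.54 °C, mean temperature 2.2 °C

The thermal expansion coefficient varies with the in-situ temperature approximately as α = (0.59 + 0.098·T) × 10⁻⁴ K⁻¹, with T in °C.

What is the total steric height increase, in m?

Layer 1: α = (0.59 + 0.098×22)×10⁻⁴ = 2.746×10⁻⁴ K⁻¹
Layer 2: α = (0.59 + 0.098×2.2)×10⁻⁴ = 0.8056×10⁻⁴ K⁻¹
260 × 2.746×10⁻⁴ × 0.41 = 0.02927236 m
760 × 0.8056×10⁻⁴ × 0.54 = 0.033061824 m
Δh = 0.02927236 + 0.033061824 = 0.062334184 m

0.062 m of thermosteric rise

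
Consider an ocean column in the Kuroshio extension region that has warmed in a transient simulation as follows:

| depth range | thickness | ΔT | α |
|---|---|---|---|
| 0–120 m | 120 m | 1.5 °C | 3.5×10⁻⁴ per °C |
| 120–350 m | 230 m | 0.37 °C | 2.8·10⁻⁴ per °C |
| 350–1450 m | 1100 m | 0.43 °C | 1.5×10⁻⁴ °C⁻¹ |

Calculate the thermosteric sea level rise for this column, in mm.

about 158 mm

Layer 1: 1.5 × 3.5×10⁻⁴ × 120 = 0.06300 m
0.37 × 2.8×10⁻⁴ × 230 = 0.023828 m
350–1450 m: 0.43 × 1.5×10⁻⁴ × 1100 = 0.07095 m
Δh = 0.06300 + 0.023828 + 0.07095 = 0.157778 m ≈ 158 mm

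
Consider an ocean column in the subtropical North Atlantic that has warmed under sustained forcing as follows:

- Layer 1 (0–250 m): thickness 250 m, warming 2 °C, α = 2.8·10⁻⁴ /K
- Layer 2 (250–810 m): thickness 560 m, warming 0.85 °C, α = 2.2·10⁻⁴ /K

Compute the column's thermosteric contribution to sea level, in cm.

about 24 cm

2.8×10⁻⁴ × 250 × 2 = 0.14000 m
2.2×10⁻⁴ × 560 × 0.85 = 0.10472 m
Δh = 0.14000 + 0.10472 = 0.24472 m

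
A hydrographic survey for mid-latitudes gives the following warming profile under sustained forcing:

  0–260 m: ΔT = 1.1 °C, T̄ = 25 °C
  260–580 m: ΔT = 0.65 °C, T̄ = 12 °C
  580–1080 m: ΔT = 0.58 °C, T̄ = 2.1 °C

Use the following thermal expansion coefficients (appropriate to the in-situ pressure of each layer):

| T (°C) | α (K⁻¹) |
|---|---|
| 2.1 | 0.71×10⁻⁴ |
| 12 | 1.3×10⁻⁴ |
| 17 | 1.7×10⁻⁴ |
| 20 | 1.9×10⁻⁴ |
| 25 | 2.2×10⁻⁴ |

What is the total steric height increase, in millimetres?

Layer 1 at 25 °C → α = 2.2×10⁻⁴ K⁻¹
Layer 2 at 12 °C → α = 1.3×10⁻⁴ K⁻¹
Layer 3 at 2.1 °C → α = 0.71×10⁻⁴ K⁻¹
Layer 1: 260 × 2.2×10⁻⁴ × 1.1 = 0.06292 m
320 × 0.65 × 1.3×10⁻⁴ = 0.02704 m
580–1080 m: 0.58 × 500 × 0.71×10⁻⁴ = 0.02059 m
Δh = 0.06292 + 0.02704 + 0.02059 = 0.11055 m

Δh ≈ 111 mm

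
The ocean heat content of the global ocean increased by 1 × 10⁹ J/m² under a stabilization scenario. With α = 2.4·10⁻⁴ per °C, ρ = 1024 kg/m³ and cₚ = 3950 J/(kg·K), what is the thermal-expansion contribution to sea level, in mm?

Δh = αQ/(ρcₚ) = 2.4×10⁻⁴ × 1×10⁹ / (1024 × 3950) ≈ 0.059335 m

Δh = 59.3 mm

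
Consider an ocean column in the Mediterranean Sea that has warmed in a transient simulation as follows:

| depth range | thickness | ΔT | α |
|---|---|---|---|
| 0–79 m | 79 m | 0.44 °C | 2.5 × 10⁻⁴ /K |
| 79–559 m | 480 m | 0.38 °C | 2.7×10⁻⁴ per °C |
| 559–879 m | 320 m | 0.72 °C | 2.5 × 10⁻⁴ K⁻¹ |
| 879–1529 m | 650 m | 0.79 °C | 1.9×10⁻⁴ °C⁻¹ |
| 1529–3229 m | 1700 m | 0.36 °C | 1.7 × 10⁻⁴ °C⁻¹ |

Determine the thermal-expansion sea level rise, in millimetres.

0–79 m: 79 × 2.5×10⁻⁴ × 0.44 = 0.00869 m
79–559 m: 2.7×10⁻⁴ × 480 × 0.38 = 0.049248 m
Layer 3: 0.72 × 320 × 2.5×10⁻⁴ = 0.05760 m
879–1529 m: 0.79 × 1.9×10⁻⁴ × 650 = 0.097565 m
0.36 × 1.7×10⁻⁴ × 1700 = 0.10404 m
Δh = 0.00869 + 0.049248 + 0.05760 + 0.097565 + 0.10404 = 0.317143 m

317 mm of thermosteric rise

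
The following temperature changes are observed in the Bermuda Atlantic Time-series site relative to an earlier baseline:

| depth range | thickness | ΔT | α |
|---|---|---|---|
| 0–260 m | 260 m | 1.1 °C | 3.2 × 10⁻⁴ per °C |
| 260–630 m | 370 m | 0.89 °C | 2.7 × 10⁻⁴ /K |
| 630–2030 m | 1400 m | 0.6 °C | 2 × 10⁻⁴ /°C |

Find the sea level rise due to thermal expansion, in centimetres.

1.1 × 3.2×10⁻⁴ × 260 = 0.09152 m
Layer 2: 2.7×10⁻⁴ × 370 × 0.89 = 0.088911 m
630–2030 m: 2×10⁻⁴ × 0.6 × 1400 = 0.16800 m
Δh = 0.09152 + 0.088911 + 0.16800 = 0.348431 m

Δh = 34.8 cm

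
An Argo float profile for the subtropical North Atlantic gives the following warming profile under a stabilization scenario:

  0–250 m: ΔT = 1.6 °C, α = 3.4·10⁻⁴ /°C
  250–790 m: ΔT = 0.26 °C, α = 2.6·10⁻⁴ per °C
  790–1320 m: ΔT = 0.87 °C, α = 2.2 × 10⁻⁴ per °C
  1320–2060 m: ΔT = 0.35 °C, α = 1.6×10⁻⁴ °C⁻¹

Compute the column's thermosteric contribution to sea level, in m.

3.4×10⁻⁴ × 250 × 1.6 = 0.13600 m
0.26 × 2.6×10⁻⁴ × 540 = 0.036504 m
790–1320 m: 0.87 × 530 × 2.2×10⁻⁴ = 0.101442 m
0.35 × 1.6×10⁻⁴ × 740 = 0.04144 m
Δh = 0.13600 + 0.036504 + 0.101442 + 0.04144 = 0.315386 m

about 0.315 m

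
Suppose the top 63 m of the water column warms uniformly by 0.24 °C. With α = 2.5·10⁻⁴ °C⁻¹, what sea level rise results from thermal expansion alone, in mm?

Δh = αΔT·H = 2.5×10⁻⁴ × 0.24 × 63 = 0.00378 m

Δh = 3.8 mm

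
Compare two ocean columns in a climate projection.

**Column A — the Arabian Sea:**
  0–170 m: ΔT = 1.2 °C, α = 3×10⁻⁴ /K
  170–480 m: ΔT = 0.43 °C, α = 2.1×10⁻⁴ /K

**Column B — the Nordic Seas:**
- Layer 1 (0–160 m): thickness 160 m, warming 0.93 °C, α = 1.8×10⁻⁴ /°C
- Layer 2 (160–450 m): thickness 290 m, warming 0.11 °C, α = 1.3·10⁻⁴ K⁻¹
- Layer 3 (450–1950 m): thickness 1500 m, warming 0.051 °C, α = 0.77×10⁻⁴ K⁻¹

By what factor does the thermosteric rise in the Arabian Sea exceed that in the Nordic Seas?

A 3×10⁻⁴ × 170 × 1.2 = 0.06120 m
A 2.1×10⁻⁴ × 310 × 0.43 = 0.027993 m
A total: 0.089193 m
B 0–160 m: 0.93 × 1.8×10⁻⁴ × 160 = 0.026784 m
B 1.3×10⁻⁴ × 0.11 × 290 = 0.004147 m
B 450–1950 m: 1500 × 0.051 × 0.77×10⁻⁴ = 0.0058905 m
B total: 0.0368215 m
Ratio: 0.089193 / 0.0368215 ≈ 2.422

2.4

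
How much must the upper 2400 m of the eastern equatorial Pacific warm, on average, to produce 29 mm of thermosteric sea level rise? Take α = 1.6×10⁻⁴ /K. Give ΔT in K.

ΔT = Δh/(αH) = 0.029 / (1.6×10⁻⁴ × 2400) ≈ 0.07552 K

ΔT ≈ 0.076 K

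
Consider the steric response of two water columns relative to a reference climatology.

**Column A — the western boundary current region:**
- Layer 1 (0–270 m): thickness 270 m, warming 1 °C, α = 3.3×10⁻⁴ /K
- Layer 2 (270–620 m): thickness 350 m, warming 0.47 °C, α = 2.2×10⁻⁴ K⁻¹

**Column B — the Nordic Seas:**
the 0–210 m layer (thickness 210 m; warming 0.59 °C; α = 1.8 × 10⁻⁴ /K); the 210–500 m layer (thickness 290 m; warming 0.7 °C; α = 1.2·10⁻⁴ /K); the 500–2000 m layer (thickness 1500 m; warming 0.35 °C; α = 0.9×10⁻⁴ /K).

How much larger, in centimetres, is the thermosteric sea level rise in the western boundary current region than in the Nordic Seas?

Δh_A − Δh_B ≈ 3.14 cm

A 270 × 1 × 3.3×10⁻⁴ = 0.08910 m
A Layer 2: 0.47 × 2.2×10⁻⁴ × 350 = 0.03619 m
A total: 0.12529 m
B Layer 1: 1.8×10⁻⁴ × 0.59 × 210 = 0.022302 m
B Layer 2: 1.2×10⁻⁴ × 0.7 × 290 = 0.02436 m
B 500–2000 m: 0.35 × 1500 × 0.9×10⁻⁴ = 0.04725 m
B total: 0.093912 m
Difference: 0.12529 − 0.093912 = 0.031378 m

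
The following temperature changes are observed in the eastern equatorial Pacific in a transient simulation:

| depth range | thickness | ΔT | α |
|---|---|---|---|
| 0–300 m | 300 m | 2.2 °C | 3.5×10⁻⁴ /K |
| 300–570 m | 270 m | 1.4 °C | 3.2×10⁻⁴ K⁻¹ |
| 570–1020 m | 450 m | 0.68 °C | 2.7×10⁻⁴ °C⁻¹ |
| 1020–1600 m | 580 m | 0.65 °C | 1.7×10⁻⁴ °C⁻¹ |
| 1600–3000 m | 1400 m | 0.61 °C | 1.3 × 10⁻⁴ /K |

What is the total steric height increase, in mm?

Δh = 610 mm

Layer 1: 3.5×10⁻⁴ × 2.2 × 300 = 0.23100 m
Layer 2: 270 × 1.4 × 3.2×10⁻⁴ = 0.12096 m
570–1020 m: 2.7×10⁻⁴ × 0.68 × 450 = 0.08262 m
1020–1600 m: 580 × 1.7×10⁻⁴ × 0.65 = 0.06409 m
Layer 5: 0.61 × 1400 × 1.3×10⁻⁴ = 0.11102 m
Δh = 0.23100 + 0.12096 + 0.08262 + 0.06409 + 0.11102 = 0.60969 m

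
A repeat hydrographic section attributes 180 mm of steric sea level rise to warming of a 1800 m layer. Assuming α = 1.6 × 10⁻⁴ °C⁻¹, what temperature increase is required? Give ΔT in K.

about 0.625 K

ΔT = Δh/(αH) = 0.18 / (1.6×10⁻⁴ × 1800) = 0.6250 K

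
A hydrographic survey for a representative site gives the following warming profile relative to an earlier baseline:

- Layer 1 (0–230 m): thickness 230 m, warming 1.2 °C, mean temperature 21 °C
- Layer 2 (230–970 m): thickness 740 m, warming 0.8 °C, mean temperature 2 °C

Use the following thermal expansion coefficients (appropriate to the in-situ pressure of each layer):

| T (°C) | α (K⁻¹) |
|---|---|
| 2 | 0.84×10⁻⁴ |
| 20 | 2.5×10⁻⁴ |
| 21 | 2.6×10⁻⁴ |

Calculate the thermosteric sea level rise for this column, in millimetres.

about 120 mm

Layer 1 at 21 °C → α = 2.6×10⁻⁴ K⁻¹
Layer 2 at 2 °C → α = 0.84×10⁻⁴ K⁻¹
Layer 1: 1.2 × 230 × 2.6×10⁻⁴ = 0.07176 m
Layer 2: 0.84×10⁻⁴ × 740 × 0.8 = 0.049728 m
Δh = 0.07176 + 0.049728 = 0.121488 m ≈ 120 mm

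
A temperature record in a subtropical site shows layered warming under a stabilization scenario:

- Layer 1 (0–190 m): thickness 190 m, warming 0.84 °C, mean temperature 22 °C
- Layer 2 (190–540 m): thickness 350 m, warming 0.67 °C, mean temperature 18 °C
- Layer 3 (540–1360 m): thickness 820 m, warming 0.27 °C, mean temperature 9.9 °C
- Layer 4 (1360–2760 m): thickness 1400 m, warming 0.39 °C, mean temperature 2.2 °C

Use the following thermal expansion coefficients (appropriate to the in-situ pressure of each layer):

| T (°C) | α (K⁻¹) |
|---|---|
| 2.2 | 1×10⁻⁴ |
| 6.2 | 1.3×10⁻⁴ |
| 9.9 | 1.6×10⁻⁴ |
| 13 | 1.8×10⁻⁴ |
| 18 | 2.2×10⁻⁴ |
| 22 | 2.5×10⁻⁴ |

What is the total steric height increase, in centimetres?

Layer 1 at 22 °C → α = 2.5×10⁻⁴ K⁻¹
Layer 2 at 18 °C → α = 2.2×10⁻⁴ K⁻¹
Layer 3 at 9.9 °C → α = 1.6×10⁻⁴ K⁻¹
Layer 4 at 2.2 °C → α = 1×10⁻⁴ K⁻¹
0–190 m: 0.84 × 190 × 2.5×10⁻⁴ = 0.03990 m
Layer 2: 2.2×10⁻⁴ × 0.67 × 350 = 0.05159 m
Layer 3: 820 × 0.27 × 1.6×10⁻⁴ = 0.035424 m
Layer 4: 1400 × 1×10⁻⁴ × 0.39 = 0.05460 m
Δh = 0.03990 + 0.05159 + 0.035424 + 0.05460 = 0.181514 m ≈ 18 cm

about 18 cm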